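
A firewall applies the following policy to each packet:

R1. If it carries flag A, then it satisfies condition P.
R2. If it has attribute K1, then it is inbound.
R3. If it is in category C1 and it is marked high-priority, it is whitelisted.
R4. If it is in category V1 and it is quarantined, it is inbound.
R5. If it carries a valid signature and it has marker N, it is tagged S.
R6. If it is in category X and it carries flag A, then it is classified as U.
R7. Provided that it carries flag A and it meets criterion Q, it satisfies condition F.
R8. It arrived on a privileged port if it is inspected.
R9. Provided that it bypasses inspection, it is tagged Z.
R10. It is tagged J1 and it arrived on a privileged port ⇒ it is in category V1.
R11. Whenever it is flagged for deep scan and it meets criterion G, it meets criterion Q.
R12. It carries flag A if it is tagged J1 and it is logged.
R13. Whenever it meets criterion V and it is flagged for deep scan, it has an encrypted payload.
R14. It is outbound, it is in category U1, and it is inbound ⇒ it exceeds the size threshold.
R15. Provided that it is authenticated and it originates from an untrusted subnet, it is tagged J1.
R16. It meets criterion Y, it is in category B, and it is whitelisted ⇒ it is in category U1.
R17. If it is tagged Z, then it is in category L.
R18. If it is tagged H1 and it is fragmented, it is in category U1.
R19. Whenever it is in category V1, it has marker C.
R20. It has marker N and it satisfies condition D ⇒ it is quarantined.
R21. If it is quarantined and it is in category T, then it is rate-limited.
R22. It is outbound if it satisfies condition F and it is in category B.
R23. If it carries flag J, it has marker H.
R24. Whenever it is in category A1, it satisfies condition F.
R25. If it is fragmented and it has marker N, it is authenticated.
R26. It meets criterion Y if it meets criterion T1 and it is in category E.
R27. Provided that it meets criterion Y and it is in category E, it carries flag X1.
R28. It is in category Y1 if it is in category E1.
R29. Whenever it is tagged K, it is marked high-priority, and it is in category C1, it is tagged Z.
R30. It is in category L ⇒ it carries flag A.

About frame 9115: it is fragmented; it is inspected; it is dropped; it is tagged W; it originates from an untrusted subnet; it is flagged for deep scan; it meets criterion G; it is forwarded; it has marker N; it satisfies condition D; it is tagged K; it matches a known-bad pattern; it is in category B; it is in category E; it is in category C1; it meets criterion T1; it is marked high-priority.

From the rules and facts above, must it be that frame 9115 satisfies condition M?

No

Forward chaining from the given facts derives: is whitelisted, arrived on a privileged port, meets criterion Q, is quarantined, is authenticated, meets criterion Y, carries flag X1, is tagged Z, is tagged J1, is in category U1, is in category L, carries flag A, satisfies condition P, satisfies condition F, is in category V1, has marker C, is outbound, is inbound, exceeds the size threshold.
No rule has "it satisfies condition M" as its conclusion, and it is not among the given facts.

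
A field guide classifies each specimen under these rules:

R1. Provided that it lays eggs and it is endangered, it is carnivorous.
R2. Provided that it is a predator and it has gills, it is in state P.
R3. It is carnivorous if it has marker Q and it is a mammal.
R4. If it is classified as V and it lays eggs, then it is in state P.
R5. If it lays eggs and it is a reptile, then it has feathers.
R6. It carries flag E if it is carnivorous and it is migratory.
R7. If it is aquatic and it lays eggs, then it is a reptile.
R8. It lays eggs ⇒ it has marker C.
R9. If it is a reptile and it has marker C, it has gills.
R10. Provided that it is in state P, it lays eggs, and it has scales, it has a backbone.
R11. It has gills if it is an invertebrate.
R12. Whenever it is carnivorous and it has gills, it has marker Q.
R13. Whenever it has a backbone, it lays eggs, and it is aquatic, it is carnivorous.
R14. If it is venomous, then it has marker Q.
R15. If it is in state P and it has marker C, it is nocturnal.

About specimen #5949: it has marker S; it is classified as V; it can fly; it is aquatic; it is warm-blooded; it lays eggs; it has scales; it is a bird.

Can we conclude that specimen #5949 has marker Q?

Yes

By R4 (it is classified as V, it lays eggs): it is in state P.
By R7 (it is aquatic, it lays eggs): it is a reptile.
By R8 (it lays eggs): it has marker C.
By R9 (it is a reptile, it has marker C): it has gills.
By R10 (it is in state P, it lays eggs, it has scales): it has a backbone.
By R13 (it has a backbone, it lays eggs, it is aquatic): it is carnivorous.
By R12 (it is carnivorous, it has gills): it has marker Q.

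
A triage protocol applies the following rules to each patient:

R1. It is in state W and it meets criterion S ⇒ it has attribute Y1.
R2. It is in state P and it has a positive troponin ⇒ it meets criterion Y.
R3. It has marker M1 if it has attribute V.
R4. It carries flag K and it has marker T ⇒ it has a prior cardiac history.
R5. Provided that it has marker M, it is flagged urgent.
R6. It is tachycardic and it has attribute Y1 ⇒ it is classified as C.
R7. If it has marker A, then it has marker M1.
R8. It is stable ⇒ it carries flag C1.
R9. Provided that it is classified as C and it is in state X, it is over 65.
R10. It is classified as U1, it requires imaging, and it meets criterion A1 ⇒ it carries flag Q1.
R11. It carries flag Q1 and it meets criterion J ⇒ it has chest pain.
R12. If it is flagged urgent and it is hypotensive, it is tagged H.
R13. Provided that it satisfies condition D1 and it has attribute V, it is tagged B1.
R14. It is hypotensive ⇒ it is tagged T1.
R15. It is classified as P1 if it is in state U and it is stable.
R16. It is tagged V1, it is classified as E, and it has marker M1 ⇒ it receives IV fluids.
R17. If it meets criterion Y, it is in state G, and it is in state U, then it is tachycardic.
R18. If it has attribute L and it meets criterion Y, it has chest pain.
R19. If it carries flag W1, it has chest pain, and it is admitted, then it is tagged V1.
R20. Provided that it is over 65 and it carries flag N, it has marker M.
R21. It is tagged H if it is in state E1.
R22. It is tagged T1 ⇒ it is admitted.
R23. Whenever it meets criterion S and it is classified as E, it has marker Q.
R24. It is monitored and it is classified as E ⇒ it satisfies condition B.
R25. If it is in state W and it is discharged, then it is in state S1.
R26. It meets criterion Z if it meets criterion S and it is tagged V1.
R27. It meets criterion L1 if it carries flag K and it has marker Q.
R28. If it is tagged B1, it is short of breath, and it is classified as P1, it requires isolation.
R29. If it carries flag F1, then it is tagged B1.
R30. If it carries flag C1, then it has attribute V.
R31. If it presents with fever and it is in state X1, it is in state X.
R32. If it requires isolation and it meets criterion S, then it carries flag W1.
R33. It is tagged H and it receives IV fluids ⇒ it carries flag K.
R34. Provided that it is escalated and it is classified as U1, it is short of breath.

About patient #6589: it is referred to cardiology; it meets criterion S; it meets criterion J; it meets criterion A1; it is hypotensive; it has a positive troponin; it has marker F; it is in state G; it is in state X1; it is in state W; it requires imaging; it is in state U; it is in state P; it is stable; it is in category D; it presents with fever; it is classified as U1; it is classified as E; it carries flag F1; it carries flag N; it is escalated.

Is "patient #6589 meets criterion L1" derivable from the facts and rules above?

Yes

By R1 (it is in state W, it meets criterion S): it has attribute Y1.
By R2 (it is in state P, it has a positive troponin): it meets criterion Y.
By R8 (it is stable): it carries flag C1.
By R10 (it is classified as U1, it requires imaging, it meets criterion A1): it carries flag Q1.
By R11 (it carries flag Q1, it meets criterion J): it has chest pain.
By R14 (it is hypotensive): it is tagged T1.
By R15 (it is in state U, it is stable): it is classified as P1.
By R17 (it meets criterion Y, it is in state G, it is in state U): it is tachycardic.
By R22 (it is tagged T1): it is admitted.
By R23 (it meets criterion S, it is classified as E): it has marker Q.
By R29 (it carries flag F1): it is tagged B1.
By R30 (it carries flag C1): it has attribute V.
By R31 (it presents with fever, it is in state X1): it is in state X.
By R34 (it is escalated, it is classified as U1): it is short of breath.
By R3 (it has attribute V): it has marker M1.
By R6 (it is tachycardic, it has attribute Y1): it is classified as C.
By R9 (it is classified as C, it is in state X): it is over 65.
By R20 (it is over 65, it carries flag N): it has marker M.
By R28 (it is tagged B1, it is short of breath, it is classified as P1): it requires isolation.
By R32 (it requires isolation, it meets criterion S): it carries flag W1.
By R5 (it has marker M): it is flagged urgent.
By R12 (it is flagged urgent, it is hypotensive): it is tagged H.
By R19 (it carries flag W1, it has chest pain, it is admitted): it is tagged V1.
By R16 (it is tagged V1, it is classified as E, it has marker M1): it receives IV fluids.
By R33 (it is tagged H, it receives IV fluids): it carries flag K.
By R27 (it carries flag K, it has marker Q): it meets criterion L1.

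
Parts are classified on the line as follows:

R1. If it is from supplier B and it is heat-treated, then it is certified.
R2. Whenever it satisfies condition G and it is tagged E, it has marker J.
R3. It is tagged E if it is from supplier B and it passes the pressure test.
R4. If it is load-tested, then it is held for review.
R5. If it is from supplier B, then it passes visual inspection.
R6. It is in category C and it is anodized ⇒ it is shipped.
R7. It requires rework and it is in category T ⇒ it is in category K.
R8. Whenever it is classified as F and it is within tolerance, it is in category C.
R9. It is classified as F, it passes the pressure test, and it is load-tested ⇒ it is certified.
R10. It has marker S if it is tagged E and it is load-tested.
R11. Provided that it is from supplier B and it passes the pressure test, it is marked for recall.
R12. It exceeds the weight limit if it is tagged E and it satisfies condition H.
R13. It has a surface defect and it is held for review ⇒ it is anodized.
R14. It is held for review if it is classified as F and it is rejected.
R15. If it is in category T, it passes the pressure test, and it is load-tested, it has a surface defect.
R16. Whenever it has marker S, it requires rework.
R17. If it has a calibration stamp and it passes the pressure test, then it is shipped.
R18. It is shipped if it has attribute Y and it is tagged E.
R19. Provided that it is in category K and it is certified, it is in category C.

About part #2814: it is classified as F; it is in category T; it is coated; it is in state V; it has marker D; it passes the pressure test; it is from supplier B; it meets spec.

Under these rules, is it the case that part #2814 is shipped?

Forward chaining from the given facts derives: is tagged E, passes visual inspection, is marked for recall.
Rules concluding "it is shipped": R6 needs "it is in category C"; R17 needs "it has a calibration stamp"; R18 needs "it has attribute Y" — none of these are established.

No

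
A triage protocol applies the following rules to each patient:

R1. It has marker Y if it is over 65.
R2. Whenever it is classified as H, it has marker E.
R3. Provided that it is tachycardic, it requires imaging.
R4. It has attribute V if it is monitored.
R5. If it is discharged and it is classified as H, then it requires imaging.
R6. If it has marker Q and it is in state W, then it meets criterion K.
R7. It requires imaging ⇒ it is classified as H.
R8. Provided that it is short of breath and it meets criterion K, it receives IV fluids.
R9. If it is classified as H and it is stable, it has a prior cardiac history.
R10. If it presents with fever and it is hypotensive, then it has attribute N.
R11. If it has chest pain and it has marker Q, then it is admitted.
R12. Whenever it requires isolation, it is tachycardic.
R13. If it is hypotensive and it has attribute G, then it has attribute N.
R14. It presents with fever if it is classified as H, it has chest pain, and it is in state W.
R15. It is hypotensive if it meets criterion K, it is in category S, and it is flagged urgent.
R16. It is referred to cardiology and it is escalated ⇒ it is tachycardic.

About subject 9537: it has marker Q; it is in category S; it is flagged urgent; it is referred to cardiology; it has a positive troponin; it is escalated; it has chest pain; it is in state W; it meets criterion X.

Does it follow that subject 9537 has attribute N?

By R6 (it has marker Q, it is in state W): it meets criterion K.
By R15 (it meets criterion K, it is in category S, it is flagged urgent): it is hypotensive.
By R16 (it is referred to cardiology, it is escalated): it is tachycardic.
By R3 (it is tachycardic): it requires imaging.
By R7 (it requires imaging): it is classified as H.
By R14 (it is classified as H, it has chest pain, it is in state W): it presents with fever.
By R10 (it presents with fever, it is hypotensive): it has attribute N.

Yes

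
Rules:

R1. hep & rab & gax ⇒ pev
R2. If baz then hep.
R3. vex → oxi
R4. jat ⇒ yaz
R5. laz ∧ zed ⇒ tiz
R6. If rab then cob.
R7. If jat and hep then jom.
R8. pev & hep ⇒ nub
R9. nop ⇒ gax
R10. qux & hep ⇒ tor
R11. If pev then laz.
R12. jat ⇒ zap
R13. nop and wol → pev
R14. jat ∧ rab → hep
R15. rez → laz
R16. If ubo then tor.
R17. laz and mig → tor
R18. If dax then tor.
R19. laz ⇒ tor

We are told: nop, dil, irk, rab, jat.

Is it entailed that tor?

gax  (by R9: nop)
hep  (by R14: jat, rab)
pev  (by R1: hep, rab, gax)
laz  (by R11: pev)
tor  (by R19: laz)

Yes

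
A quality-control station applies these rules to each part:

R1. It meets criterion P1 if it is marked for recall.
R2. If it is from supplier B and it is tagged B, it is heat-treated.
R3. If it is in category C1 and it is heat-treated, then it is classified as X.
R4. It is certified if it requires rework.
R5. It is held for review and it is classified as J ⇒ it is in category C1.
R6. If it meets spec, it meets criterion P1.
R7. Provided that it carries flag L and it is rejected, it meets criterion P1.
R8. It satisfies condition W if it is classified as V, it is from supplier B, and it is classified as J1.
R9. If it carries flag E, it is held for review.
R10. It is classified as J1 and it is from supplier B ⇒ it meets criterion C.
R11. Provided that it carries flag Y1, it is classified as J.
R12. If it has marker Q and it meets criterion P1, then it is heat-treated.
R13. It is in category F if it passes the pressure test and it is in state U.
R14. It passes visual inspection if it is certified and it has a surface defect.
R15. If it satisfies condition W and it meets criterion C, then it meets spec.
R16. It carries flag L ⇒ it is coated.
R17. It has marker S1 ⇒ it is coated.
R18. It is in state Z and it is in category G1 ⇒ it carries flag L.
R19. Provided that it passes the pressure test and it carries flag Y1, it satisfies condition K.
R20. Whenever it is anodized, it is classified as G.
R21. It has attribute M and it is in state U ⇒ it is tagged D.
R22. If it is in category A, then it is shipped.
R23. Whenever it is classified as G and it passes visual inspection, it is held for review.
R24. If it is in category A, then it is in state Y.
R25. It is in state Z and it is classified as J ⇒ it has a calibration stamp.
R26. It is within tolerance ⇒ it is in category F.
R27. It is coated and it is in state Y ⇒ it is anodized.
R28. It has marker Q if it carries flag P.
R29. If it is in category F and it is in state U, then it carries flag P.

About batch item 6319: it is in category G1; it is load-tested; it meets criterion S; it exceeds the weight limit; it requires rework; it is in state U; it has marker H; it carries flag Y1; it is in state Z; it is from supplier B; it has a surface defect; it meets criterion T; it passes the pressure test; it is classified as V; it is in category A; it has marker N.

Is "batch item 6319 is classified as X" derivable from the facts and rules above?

Forward chaining from the given facts derives: is certified, is classified as J, is in category F, passes visual inspection, carries flag L, satisfies condition K, is shipped, is in state Y, has a calibration stamp, carries flag P, is coated, is anodized, has marker Q, is classified as G, is held for review, is in category C1.
The only rule concluding "it is classified as X" is R3, which needs "it is heat-treated"; that is never established.

No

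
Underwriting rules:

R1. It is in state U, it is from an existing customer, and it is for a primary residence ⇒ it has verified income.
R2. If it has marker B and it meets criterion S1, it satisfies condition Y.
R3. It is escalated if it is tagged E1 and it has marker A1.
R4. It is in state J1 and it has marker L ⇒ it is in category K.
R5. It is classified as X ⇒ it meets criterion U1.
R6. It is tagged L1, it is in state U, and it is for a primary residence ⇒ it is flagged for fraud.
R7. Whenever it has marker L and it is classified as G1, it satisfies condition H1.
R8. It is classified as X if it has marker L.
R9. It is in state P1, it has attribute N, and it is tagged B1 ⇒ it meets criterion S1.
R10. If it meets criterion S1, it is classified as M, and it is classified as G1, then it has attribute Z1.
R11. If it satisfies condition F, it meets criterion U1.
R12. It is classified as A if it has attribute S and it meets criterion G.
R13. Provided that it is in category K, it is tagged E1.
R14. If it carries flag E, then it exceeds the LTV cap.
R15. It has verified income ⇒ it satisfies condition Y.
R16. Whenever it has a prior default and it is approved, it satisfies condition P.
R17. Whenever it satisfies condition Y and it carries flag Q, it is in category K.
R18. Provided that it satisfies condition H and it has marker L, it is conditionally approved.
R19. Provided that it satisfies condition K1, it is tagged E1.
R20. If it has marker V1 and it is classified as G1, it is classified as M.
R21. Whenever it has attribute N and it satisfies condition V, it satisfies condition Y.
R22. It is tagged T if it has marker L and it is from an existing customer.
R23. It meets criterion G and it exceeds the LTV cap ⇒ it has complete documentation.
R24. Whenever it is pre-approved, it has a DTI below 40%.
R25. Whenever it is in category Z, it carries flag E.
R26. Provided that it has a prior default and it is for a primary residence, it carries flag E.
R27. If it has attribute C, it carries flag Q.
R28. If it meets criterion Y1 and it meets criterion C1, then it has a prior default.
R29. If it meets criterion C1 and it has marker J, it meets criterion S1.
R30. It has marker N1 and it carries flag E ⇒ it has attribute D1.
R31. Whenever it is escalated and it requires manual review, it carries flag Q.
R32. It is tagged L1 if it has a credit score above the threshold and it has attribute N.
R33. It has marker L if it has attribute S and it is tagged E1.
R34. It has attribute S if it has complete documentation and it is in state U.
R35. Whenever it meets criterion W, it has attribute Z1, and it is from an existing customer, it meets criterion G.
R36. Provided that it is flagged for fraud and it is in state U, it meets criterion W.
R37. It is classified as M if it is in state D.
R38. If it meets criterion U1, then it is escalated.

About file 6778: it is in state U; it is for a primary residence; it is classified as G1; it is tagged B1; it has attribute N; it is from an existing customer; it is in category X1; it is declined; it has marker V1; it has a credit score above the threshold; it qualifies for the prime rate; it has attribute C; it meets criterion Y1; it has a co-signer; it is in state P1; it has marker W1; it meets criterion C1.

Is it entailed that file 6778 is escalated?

By R1 (it is in state U, it is from an existing customer, it is for a primary residence): it has verified income.
By R9 (it is in state P1, it has attribute N, it is tagged B1): it meets criterion S1.
By R15 (it has verified income): it satisfies condition Y.
By R20 (it has marker V1, it is classified as G1): it is classified as M.
By R27 (it has attribute C): it carries flag Q.
By R28 (it meets criterion Y1, it meets criterion C1): it has a prior default.
By R32 (it has a credit score above the threshold, it has attribute N): it is tagged L1.
By R6 (it is tagged L1, it is in state U, it is for a primary residence): it is flagged for fraud.
By R10 (it meets criterion S1, it is classified as M, it is classified as G1): it has attribute Z1.
By R17 (it satisfies condition Y, it carries flag Q): it is in category K.
By R26 (it has a prior default, it is for a primary residence): it carries flag E.
By R36 (it is flagged for fraud, it is in state U): it meets criterion W.
By R13 (it is in category K): it is tagged E1.
By R14 (it carries flag E): it exceeds the LTV cap.
By R35 (it meets criterion W, it has attribute Z1, it is from an existing customer): it meets criterion G.
By R23 (it meets criterion G, it exceeds the LTV cap): it has complete documentation.
By R34 (it has complete documentation, it is in state U): it has attribute S.
By R33 (it has attribute S, it is tagged E1): it has marker L.
By R8 (it has marker L): it is classified as X.
By R5 (it is classified as X): it meets criterion U1.
By R38 (it meets criterion U1): it is escalated.

Yes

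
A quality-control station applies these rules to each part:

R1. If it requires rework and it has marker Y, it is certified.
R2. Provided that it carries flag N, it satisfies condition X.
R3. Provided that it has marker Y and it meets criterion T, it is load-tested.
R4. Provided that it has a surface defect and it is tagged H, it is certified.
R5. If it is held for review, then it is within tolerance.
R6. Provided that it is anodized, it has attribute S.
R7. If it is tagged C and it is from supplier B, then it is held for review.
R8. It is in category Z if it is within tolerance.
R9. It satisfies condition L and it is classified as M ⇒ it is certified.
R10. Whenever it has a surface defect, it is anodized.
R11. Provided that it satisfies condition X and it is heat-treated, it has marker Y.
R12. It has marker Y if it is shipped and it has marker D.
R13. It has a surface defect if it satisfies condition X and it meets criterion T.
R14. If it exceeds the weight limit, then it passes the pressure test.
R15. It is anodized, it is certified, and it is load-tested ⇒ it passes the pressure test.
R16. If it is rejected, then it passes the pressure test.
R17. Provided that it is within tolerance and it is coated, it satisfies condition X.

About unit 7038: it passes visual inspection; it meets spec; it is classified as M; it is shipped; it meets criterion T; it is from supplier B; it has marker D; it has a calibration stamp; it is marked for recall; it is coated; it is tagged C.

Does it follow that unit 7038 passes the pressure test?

Forward chaining from the given facts derives: is held for review, has marker Y, is load-tested, is within tolerance, is in category Z, satisfies condition X, has a surface defect, is anodized, has attribute S.
Rules concluding "it passes the pressure test": R14 needs "it exceeds the weight limit"; R15 needs "it is certified"; R16 needs "it is rejected" — none of these are established.

No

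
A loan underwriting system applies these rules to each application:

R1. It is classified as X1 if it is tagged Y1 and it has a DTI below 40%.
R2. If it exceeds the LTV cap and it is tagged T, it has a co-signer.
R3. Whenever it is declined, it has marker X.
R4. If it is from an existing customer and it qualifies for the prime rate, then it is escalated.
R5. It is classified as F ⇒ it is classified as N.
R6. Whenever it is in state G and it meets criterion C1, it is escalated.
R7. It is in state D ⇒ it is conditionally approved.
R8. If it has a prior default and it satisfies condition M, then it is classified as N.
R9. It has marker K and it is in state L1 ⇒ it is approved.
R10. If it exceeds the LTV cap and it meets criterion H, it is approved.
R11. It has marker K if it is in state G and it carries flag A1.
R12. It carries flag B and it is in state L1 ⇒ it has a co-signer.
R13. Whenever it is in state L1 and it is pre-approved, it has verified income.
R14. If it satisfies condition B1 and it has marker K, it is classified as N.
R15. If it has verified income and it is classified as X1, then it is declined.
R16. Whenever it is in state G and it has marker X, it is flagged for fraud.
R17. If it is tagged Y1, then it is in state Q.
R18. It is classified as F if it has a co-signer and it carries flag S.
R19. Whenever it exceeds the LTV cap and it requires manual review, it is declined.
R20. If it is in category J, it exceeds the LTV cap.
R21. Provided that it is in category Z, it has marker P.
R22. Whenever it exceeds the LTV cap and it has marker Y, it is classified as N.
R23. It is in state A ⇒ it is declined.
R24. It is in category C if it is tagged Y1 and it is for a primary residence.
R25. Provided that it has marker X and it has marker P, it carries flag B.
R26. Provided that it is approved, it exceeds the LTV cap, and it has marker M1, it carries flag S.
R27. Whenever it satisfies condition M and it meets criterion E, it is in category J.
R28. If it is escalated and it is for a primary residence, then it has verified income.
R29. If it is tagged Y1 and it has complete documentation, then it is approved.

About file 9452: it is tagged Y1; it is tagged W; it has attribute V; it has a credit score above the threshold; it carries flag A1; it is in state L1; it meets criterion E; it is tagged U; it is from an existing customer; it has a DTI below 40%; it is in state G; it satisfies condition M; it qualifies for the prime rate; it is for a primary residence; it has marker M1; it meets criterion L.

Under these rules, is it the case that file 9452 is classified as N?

Forward chaining from the given facts derives: is classified as X1, is escalated, has marker K, is in state Q, is in category C, is in category J, has verified income, is approved, is declined, exceeds the LTV cap, carries flag S, has marker X, is flagged for fraud.
Rules concluding "it is classified as N": R5 needs "it is classified as F"; R8 needs "it has a prior default"; R14 needs "it satisfies condition B1"; R22 needs "it has marker Y" — none of these are established.

No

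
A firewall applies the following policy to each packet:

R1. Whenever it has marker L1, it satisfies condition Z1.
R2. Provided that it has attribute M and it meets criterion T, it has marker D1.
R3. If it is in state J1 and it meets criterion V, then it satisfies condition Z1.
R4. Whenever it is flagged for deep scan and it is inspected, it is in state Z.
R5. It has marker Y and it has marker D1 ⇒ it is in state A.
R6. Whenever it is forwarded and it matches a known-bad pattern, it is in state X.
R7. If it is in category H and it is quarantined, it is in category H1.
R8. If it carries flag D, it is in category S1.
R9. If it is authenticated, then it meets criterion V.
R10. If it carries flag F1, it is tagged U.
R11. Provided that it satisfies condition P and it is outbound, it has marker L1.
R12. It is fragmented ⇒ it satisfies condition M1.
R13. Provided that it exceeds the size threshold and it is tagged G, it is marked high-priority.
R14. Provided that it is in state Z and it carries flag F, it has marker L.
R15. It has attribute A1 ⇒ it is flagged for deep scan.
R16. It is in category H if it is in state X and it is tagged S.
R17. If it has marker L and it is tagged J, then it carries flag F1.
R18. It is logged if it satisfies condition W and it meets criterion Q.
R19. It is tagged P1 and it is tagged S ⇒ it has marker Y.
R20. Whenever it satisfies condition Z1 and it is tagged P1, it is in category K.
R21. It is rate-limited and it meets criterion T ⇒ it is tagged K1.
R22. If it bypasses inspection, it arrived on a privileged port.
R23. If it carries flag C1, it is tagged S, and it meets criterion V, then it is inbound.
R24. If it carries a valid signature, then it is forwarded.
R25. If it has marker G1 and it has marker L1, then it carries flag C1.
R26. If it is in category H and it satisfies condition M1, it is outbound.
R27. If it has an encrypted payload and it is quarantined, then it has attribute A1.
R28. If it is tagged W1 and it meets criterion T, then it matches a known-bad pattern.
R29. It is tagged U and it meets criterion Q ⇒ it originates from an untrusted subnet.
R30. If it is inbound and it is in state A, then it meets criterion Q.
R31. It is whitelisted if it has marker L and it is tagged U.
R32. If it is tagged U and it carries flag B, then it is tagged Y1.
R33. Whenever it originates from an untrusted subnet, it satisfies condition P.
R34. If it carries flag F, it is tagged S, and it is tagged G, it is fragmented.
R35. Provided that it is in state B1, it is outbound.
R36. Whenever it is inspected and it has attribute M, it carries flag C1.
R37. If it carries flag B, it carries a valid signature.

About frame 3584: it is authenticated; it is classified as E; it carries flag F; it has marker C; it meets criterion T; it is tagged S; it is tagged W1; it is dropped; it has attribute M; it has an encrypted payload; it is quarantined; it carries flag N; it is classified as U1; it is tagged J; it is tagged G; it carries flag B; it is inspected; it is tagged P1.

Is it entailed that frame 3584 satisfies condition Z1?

By R2 (it has attribute M, it meets criterion T): it has marker D1.
By R9 (it is authenticated): it meets criterion V.
By R19 (it is tagged P1, it is tagged S): it has marker Y.
By R27 (it has an encrypted payload, it is quarantined): it has attribute A1.
By R28 (it is tagged W1, it meets criterion T): it matches a known-bad pattern.
By R34 (it carries flag F, it is tagged S, it is tagged G): it is fragmented.
By R36 (it is inspected, it has attribute M): it carries flag C1.
By R37 (it carries flag B): it carries a valid signature.
By R5 (it has marker Y, it has marker D1): it is in state A.
By R12 (it is fragmented): it satisfies condition M1.
By R15 (it has attribute A1): it is flagged for deep scan.
By R23 (it carries flag C1, it is tagged S, it meets criterion V): it is inbound.
By R24 (it carries a valid signature): it is forwarded.
By R30 (it is inbound, it is in state A): it meets criterion Q.
By R4 (it is flagged for deep scan, it is inspected): it is in state Z.
By R6 (it is forwarded, it matches a known-bad pattern): it is in state X.
By R14 (it is in state Z, it carries flag F): it has marker L.
By R16 (it is in state X, it is tagged S): it is in category H.
By R17 (it has marker L, it is tagged J): it carries flag F1.
By R26 (it is in category H, it satisfies condition M1): it is outbound.
By R10 (it carries flag F1): it is tagged U.
By R29 (it is tagged U, it meets criterion Q): it originates from an untrusted subnet.
By R33 (it originates from an untrusted subnet): it satisfies condition P.
By R11 (it satisfies condition P, it is outbound): it has marker L1.
By R1 (it has marker L1): it satisfies condition Z1.

Yes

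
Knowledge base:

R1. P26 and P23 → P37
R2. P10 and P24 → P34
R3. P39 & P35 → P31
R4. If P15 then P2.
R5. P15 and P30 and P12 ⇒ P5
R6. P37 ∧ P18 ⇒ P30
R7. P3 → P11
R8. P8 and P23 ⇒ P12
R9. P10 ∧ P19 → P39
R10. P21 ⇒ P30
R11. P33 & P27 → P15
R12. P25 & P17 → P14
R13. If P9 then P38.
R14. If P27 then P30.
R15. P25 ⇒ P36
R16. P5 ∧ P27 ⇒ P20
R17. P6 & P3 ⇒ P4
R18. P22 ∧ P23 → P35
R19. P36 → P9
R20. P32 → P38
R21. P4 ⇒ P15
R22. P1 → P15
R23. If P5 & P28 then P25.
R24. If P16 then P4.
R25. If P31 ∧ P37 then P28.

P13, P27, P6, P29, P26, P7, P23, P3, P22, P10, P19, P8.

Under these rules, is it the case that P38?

Yes

P37  (by R1: P26, P23)
P12  (by R8: P8, P23)
P39  (by R9: P10, P19)
P30  (by R14: P27)
P4  (by R17: P6, P3)
P35  (by R18: P22, P23)
P15  (by R21: P4)
P31  (by R3: P39, P35)
P5  (by R5: P15, P30, P12)
P28  (by R25: P31, P37)
P25  (by R23: P5, P28)
P36  (by R15: P25)
P9  (by R19: P36)
P38  (by R13: P9)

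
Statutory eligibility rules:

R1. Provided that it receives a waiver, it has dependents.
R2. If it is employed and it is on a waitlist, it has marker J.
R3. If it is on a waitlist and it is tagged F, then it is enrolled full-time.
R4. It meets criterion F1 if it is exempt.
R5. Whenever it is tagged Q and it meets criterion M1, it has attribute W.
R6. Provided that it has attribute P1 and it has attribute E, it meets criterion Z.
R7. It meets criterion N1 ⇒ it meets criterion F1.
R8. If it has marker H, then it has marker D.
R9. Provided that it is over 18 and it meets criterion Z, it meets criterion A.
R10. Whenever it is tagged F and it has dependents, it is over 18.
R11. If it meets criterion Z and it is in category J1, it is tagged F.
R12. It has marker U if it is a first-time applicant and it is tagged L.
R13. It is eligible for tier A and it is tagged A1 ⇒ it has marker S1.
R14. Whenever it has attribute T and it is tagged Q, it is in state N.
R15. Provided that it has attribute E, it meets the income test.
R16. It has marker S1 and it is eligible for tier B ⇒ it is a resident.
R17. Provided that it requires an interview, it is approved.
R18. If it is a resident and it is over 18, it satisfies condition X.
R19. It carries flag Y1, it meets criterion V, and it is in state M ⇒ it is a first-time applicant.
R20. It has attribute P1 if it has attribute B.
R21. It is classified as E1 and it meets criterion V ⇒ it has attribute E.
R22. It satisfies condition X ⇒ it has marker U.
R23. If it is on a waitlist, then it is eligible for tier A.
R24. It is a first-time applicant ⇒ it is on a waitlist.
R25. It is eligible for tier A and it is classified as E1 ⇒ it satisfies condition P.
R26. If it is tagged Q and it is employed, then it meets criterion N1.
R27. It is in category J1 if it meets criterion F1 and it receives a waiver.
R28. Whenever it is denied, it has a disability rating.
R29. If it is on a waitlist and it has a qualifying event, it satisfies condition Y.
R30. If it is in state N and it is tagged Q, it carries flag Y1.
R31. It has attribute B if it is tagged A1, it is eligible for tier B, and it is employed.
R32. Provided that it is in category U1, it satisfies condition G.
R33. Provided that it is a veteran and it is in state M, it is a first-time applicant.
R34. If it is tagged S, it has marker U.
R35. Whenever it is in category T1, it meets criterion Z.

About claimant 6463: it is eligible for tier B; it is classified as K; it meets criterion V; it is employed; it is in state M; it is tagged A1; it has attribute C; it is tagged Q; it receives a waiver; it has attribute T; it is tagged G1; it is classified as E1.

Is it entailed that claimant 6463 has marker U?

By R1 (it receives a waiver): it has dependents.
By R14 (it has attribute T, it is tagged Q): it is in state N.
By R21 (it is classified as E1, it meets criterion V): it has attribute E.
By R26 (it is tagged Q, it is employed): it meets criterion N1.
By R30 (it is in state N, it is tagged Q): it carries flag Y1.
By R31 (it is tagged A1, it is eligible for tier B, it is employed): it has attribute B.
By R7 (it meets criterion N1): it meets criterion F1.
By R19 (it carries flag Y1, it meets criterion V, it is in state M): it is a first-time applicant.
By R20 (it has attribute B): it has attribute P1.
By R24 (it is a first-time applicant): it is on a waitlist.
By R27 (it meets criterion F1, it receives a waiver): it is in category J1.
By R6 (it has attribute P1, it has attribute E): it meets criterion Z.
By R11 (it meets criterion Z, it is in category J1): it is tagged F.
By R23 (it is on a waitlist): it is eligible for tier A.
By R10 (it is tagged F, it has dependents): it is over 18.
By R13 (it is eligible for tier A, it is tagged A1): it has marker S1.
By R16 (it has marker S1, it is eligible for tier B): it is a resident.
By R18 (it is a resident, it is over 18): it satisfies condition X.
By R22 (it satisfies condition X): it has marker U.

Yes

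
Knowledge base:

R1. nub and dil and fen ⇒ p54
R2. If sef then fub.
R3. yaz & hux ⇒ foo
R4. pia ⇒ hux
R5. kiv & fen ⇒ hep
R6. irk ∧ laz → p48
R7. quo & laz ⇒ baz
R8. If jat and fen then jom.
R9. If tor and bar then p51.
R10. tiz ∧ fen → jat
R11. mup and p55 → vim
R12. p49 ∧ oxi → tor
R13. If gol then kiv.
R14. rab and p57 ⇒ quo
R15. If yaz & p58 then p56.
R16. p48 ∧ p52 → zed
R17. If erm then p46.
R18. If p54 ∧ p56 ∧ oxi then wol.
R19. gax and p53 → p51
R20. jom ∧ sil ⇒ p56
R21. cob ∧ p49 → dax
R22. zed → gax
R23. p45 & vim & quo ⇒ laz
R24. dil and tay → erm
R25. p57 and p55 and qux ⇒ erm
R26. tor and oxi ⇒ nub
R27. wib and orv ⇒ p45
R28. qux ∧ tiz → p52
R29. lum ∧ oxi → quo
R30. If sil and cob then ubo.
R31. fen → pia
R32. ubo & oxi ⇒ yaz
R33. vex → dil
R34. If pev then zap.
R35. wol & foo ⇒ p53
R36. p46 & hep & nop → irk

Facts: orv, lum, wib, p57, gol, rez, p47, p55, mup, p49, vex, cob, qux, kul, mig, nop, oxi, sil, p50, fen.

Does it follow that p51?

Forward chaining from the given facts derives: vim, tor, kiv, dax, erm, nub, p45, quo, ubo, pia, yaz, dil, p54, hux, hep, p46, laz, irk, foo, p48, baz.
Rules concluding p51: R9 needs bar; R19 needs gax — none of these are established.

No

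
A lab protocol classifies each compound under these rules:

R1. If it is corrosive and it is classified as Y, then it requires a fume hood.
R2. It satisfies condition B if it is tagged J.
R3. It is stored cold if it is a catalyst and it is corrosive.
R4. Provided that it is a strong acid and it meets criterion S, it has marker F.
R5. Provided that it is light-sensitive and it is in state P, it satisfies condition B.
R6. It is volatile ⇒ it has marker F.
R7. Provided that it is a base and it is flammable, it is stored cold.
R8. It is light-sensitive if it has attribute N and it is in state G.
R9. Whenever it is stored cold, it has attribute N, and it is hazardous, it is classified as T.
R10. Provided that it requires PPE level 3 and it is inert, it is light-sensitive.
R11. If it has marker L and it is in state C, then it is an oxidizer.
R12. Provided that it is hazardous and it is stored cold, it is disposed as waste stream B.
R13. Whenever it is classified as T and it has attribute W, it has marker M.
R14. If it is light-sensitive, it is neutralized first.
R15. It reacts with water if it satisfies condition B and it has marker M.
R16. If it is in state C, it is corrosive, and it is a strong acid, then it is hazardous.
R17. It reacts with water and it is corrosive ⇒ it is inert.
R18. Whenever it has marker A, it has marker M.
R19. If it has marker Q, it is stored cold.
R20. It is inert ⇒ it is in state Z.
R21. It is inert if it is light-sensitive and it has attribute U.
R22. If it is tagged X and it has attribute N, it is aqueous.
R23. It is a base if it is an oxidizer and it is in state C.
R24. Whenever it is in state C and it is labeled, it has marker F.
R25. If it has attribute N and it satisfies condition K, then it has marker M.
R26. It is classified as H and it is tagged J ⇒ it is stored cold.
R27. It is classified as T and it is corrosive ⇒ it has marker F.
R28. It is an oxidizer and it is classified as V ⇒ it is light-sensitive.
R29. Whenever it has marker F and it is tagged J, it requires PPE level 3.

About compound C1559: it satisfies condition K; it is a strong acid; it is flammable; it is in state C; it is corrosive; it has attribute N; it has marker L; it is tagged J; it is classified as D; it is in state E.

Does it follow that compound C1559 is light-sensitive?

Yes

By R2 (it is tagged J): it satisfies condition B.
By R11 (it has marker L, it is in state C): it is an oxidizer.
By R16 (it is in state C, it is corrosive, it is a strong acid): it is hazardous.
By R23 (it is an oxidizer, it is in state C): it is a base.
By R25 (it has attribute N, it satisfies condition K): it has marker M.
By R7 (it is a base, it is flammable): it is stored cold.
By R9 (it is stored cold, it has attribute N, it is hazardous): it is classified as T.
By R15 (it satisfies condition B, it has marker M): it reacts with water.
By R17 (it reacts with water, it is corrosive): it is inert.
By R27 (it is classified as T, it is corrosive): it has marker F.
By R29 (it has marker F, it is tagged J): it requires PPE level 3.
By R10 (it requires PPE level 3, it is inert): it is light-sensitive.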